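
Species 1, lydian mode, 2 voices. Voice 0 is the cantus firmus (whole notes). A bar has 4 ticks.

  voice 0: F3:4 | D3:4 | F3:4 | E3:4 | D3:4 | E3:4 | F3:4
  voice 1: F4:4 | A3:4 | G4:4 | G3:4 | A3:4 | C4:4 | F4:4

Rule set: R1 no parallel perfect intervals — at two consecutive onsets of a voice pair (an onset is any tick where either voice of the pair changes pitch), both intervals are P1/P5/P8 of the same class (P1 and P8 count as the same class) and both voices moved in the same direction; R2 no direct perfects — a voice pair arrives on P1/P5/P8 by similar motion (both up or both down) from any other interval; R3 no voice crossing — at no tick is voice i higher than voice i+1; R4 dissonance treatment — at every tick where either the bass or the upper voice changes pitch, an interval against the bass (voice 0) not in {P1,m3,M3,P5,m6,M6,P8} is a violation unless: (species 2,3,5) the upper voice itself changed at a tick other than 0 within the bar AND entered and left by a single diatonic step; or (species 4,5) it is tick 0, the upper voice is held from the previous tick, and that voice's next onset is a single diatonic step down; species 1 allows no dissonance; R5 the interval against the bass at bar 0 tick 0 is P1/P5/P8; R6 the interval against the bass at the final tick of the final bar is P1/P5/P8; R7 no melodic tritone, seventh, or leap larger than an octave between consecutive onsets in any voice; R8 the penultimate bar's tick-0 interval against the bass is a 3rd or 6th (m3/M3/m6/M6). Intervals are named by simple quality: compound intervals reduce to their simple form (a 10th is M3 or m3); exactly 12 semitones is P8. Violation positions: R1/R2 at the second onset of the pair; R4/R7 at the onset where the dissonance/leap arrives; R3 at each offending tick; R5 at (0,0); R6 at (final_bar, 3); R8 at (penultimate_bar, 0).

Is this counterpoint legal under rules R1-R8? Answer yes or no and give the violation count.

No (4 violations)

bar 0: v0=F3 v1=F4 (P8)
bar 1: v0=D3 v1=A3 (P5)
bar 2: v0=F3 v1=G4 (M2)
bar 3: v0=E3 v1=G3 (m3)
bar 4: v0=D3 v1=A3 (P5)
bar 5: v0=E3 v1=C4 (m6)
bar 6: v0=F3 v1=F4 (P8)
  R2 @ bar1.0: F3/F4 P8 -> D3/A3 P5 similar
  R4 @ bar2.0: F3/G4 M2 untreated
  R7 @ bar2.0: A3->G4 leap 10st
  R2 @ bar6.0: E3/C4 m6 -> F3/F4 P8 similar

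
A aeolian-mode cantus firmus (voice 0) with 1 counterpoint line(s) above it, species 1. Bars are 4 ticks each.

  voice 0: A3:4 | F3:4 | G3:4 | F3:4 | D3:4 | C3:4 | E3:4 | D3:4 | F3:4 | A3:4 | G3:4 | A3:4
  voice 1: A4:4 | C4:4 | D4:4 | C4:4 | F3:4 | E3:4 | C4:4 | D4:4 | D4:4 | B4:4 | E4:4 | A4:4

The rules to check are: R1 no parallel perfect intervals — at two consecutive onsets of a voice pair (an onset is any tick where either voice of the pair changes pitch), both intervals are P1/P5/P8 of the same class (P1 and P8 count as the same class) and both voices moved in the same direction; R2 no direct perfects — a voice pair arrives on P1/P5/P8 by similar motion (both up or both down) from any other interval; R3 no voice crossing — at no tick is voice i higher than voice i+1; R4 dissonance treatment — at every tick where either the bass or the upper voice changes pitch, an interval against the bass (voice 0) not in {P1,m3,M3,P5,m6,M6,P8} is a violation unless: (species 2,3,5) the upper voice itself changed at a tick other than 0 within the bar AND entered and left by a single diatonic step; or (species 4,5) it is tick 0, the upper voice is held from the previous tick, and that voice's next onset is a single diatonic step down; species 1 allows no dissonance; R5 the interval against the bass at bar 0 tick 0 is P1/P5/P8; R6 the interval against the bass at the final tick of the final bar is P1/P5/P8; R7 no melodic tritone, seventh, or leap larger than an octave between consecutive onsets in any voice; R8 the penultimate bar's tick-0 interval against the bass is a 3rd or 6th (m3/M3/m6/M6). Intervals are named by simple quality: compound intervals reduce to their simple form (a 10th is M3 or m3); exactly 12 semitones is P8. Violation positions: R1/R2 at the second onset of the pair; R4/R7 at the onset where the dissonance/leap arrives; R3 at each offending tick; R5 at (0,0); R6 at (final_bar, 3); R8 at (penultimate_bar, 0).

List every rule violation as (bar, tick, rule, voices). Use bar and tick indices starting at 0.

(1, 0, R2, (0, 1))
(2, 0, R1, (0, 1))
(3, 0, R1, (0, 1))
(9, 0, R4, (0, 1))
(11, 0, R2, (0, 1))

bar 0: v0=A3 v1=A4 downbeat P8
bar 1: v0=F3 v1=C4 downbeat P5
bar 2: v0=G3 v1=D4 downbeat P5
bar 3: v0=F3 v1=C4 downbeat P5
bar 4: v0=D3 v1=F3 downbeat m3
bar 5: v0=C3 v1=E3 downbeat M3
bar 6: v0=E3 v1=C4 downbeat m6
bar 7: v0=D3 v1=D4 downbeat P8
bar 8: v0=F3 v1=D4 downbeat M6
bar 9: v0=A3 v1=B4 downbeat M2
bar 10: v0=G3 v1=E4 downbeat M6
bar 11: v0=A3 v1=A4 downbeat P8
  -> R2 @ bar 1 tick 0 v(0, 1): A3/A4 P8 -> F3/C4 P5 similar
  -> R1 @ bar 2 tick 0 v(0, 1): F3/C4 P5 -> G3/D4 P5 similar
  -> R1 @ bar 3 tick 0 v(0, 1): G3/D4 P5 -> F3/C4 P5 similar
  -> R4 @ bar 9 tick 0 v(0, 1): A3/B4 M2 untreated
  -> R2 @ bar 11 tick 0 v(0, 1): G3/E4 M6 -> A3/A4 P8 similar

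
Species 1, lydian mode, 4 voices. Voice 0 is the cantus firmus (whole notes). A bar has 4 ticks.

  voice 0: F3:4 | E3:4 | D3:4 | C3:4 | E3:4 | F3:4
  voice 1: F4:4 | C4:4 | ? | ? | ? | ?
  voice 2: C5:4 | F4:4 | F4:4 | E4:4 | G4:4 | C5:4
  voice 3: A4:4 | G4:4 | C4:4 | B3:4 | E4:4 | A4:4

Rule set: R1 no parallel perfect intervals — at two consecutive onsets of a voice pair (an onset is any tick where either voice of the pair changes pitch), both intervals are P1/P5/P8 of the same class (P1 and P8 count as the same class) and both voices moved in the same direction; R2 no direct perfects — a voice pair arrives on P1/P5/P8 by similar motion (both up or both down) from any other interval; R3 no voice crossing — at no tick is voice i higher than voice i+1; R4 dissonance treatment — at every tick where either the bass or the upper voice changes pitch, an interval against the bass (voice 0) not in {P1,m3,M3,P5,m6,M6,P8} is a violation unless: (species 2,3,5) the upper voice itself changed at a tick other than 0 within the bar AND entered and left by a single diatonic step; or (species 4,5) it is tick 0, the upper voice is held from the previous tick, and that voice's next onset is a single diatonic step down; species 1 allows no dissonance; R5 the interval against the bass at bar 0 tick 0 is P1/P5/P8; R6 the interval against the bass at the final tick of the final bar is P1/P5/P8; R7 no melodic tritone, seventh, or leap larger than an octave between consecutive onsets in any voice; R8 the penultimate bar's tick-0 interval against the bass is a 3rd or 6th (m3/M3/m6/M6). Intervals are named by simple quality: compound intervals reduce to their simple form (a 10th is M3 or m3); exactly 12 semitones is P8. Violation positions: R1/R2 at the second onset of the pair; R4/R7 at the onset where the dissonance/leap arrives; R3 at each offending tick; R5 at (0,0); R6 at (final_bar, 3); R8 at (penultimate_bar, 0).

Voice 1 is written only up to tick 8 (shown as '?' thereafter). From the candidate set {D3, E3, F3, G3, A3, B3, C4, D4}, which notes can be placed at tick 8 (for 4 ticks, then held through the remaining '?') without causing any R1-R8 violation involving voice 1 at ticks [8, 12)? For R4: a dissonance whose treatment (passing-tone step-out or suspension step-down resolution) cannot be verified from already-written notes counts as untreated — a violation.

D3: violates R2,R7
E3: violates R4
F3: violates R1
G3: violates R4
A3: violates R2
B3: legal
C4: violates R4
D4: legal

{B3, D4}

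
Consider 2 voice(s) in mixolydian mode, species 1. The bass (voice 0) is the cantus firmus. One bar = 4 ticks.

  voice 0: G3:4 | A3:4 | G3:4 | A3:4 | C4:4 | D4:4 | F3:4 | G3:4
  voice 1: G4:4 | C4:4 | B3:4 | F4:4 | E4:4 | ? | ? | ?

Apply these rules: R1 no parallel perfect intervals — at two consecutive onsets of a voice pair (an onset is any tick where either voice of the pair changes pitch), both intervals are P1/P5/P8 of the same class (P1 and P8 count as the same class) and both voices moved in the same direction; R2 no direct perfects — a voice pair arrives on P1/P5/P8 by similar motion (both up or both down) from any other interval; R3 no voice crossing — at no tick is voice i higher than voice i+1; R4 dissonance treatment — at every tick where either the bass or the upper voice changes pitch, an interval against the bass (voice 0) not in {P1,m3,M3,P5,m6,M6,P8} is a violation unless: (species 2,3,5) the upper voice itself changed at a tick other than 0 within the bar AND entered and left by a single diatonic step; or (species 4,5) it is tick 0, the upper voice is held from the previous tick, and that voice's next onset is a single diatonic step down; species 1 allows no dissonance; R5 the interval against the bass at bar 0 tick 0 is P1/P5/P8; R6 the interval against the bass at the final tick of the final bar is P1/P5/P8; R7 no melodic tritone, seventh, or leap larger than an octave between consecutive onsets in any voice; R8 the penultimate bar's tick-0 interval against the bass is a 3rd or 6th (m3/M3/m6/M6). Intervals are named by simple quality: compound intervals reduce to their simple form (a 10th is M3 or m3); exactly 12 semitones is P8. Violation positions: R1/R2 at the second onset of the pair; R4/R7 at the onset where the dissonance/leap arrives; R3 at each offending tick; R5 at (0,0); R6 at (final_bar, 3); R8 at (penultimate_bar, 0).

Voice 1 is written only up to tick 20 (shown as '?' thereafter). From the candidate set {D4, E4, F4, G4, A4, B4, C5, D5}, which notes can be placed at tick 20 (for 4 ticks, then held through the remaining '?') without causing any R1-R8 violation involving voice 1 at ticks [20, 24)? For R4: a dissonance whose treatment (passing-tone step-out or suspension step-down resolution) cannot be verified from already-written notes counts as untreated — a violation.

{B4, D4, F4}

D4: legal
E4: violates R4
F4: legal
G4: violates R4
A4: violates R2
B4: legal
C5: violates R4
D5: violates R2,R7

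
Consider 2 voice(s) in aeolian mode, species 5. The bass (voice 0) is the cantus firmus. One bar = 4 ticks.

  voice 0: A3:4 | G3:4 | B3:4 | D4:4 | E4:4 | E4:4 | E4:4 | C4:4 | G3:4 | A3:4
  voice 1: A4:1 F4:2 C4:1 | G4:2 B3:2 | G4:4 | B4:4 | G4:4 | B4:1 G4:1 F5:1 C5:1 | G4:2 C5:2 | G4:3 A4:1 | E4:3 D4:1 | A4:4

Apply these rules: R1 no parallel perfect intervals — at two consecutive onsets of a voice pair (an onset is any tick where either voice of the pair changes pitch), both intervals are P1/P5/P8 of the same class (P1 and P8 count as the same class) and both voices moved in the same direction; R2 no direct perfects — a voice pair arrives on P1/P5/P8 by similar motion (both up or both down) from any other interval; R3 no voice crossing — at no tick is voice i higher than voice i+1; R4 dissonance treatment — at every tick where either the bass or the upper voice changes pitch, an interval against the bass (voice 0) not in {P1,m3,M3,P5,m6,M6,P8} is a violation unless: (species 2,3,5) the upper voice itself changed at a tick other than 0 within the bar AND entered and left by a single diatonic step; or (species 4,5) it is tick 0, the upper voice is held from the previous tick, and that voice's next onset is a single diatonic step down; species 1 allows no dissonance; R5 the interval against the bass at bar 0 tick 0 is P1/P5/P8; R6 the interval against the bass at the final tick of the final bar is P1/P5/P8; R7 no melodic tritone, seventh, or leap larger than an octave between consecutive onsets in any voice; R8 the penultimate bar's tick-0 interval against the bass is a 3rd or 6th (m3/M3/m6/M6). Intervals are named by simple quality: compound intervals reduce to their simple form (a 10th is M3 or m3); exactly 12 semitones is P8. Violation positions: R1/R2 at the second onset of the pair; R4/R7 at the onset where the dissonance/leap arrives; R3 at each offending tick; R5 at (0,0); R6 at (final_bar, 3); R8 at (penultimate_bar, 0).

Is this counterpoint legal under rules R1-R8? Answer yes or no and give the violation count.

bar 0: v0=A3 v1=A4 (P8)
bar 1: v0=G3 v1=G4 (P8)
bar 2: v0=B3 v1=G4 (m6)
bar 3: v0=D4 v1=B4 (M6)
bar 4: v0=E4 v1=G4 (m3)
bar 5: v0=E4 v1=B4 (P5)
bar 6: v0=E4 v1=G4 (m3)
bar 7: v0=C4 v1=G4 (P5)
bar 8: v0=G3 v1=E4 (M6)
bar 9: v0=A3 v1=A4 (P8)
  R4 @ bar5.2: E4/F5 m2 untreated
  R7 @ bar5.2: G4->F5 leap 10st
  R2 @ bar7.0: E4/C5 m6 -> C4/G4 P5 similar
  R2 @ bar9.0: G3/D4 P5 -> A3/A4 P8 similar

No (4 violations)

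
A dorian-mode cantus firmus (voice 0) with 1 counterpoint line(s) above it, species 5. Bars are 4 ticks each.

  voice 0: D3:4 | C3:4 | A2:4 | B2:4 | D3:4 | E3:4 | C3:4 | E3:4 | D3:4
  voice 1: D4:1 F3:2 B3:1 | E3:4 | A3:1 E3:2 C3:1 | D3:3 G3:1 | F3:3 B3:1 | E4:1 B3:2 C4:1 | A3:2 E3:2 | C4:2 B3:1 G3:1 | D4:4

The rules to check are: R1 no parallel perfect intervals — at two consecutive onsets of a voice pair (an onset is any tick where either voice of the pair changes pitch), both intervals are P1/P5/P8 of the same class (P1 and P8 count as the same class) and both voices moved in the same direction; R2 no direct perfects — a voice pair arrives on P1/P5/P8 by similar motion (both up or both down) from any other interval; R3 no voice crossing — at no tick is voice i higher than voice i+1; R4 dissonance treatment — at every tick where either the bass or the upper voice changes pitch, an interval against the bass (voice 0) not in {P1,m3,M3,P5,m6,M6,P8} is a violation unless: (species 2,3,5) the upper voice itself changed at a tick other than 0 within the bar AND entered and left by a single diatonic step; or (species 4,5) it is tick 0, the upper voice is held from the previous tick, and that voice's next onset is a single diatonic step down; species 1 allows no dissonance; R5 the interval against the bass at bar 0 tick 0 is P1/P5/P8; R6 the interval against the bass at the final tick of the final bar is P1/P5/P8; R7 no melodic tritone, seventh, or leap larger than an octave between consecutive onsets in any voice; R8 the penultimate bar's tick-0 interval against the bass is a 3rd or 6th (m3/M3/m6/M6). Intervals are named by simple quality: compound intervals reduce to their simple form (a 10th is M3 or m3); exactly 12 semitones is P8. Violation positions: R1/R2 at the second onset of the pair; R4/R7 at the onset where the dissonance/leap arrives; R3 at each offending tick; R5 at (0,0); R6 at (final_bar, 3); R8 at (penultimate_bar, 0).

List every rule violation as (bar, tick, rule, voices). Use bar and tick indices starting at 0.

(0, 3, R7, (1,))
(4, 3, R7, (1,))
(5, 0, R2, (0, 1))

bar 0: v0=D3 v1=D4 downbeat P8
bar 1: v0=C3 v1=E3 downbeat M3
bar 2: v0=A2 v1=A3 downbeat P8
bar 3: v0=B2 v1=D3 downbeat m3
bar 4: v0=D3 v1=F3 downbeat m3
bar 5: v0=E3 v1=E4 downbeat P8
bar 6: v0=C3 v1=A3 downbeat M6
bar 7: v0=E3 v1=C4 downbeat m6
bar 8: v0=D3 v1=D4 downbeat P8
  -> R7 @ bar 0 tick 3 v(1,): F3->B3 leap 6st
  -> R7 @ bar 4 tick 3 v(1,): F3->B3 leap 6st
  -> R2 @ bar 5 tick 0 v(0, 1): D3/B3 M6 -> E3/E4 P8 similar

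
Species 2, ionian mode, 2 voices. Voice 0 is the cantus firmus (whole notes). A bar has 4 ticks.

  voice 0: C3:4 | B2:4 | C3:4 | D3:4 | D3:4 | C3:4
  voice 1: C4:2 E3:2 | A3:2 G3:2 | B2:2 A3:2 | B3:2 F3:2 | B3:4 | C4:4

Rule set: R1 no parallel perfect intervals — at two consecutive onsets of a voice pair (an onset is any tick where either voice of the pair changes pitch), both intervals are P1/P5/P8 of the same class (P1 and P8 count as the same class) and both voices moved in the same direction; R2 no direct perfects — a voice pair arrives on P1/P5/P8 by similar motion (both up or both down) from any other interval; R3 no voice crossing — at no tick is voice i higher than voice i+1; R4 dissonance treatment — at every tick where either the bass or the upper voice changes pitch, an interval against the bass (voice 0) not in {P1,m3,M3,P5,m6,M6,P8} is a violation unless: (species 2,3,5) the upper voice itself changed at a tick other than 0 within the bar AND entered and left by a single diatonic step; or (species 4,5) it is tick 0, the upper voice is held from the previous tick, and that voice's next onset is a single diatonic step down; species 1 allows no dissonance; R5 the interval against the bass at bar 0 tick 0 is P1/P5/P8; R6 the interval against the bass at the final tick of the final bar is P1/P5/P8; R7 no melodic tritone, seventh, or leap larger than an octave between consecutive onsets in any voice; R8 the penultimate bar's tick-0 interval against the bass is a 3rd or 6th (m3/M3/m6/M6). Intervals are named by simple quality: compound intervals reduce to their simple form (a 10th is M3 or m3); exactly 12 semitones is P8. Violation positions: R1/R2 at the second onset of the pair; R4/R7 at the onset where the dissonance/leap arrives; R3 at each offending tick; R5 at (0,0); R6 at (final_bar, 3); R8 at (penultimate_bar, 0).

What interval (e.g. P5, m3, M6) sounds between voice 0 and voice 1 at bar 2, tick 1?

m2

voice 0=C3 voice 1=B2 -> m2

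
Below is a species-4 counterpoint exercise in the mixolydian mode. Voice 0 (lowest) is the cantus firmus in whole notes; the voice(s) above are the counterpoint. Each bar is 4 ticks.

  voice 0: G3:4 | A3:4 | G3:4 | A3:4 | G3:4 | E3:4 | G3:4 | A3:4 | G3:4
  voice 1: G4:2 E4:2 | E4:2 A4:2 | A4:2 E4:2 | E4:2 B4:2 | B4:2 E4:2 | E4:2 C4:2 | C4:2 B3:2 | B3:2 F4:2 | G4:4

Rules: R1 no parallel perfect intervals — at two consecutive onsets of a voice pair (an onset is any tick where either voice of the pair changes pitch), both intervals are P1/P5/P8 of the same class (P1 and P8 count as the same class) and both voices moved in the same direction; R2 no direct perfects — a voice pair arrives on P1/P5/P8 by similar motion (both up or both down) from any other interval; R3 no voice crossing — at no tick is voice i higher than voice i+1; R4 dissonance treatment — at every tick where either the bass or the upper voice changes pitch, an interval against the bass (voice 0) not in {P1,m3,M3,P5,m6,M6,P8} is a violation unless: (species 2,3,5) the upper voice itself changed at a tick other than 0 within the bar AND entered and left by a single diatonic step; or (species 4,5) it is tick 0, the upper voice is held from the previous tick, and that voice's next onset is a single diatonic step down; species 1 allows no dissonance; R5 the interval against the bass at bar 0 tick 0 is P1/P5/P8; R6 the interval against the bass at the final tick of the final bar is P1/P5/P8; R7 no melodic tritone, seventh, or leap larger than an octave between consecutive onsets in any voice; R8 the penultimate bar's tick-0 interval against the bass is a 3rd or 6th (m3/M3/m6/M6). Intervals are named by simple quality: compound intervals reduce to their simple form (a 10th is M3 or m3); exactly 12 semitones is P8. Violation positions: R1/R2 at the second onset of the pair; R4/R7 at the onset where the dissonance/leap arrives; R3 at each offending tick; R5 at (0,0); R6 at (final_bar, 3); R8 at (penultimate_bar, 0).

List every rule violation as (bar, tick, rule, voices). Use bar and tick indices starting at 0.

(2, 0, R4, (0, 1))
(3, 2, R4, (0, 1))
(7, 0, R4, (0, 1))
(7, 0, R8, (0, 1))
(7, 2, R7, (1,))

bar 0: v0=G3 v1=G4 downbeat P8
bar 1: v0=A3 v1=E4 downbeat P5
bar 2: v0=G3 v1=A4 downbeat M2
bar 3: v0=A3 v1=E4 downbeat P5
bar 4: v0=G3 v1=B4 downbeat M3
bar 5: v0=E3 v1=E4 downbeat P8
bar 6: v0=G3 v1=C4 downbeat P4
bar 7: v0=A3 v1=B3 downbeat M2
bar 8: v0=G3 v1=G4 downbeat P8
  -> R4 @ bar 2 tick 0 v(0, 1): G3/A4 M2 untreated
  -> R4 @ bar 3 tick 2 v(0, 1): A3/B4 M2 untreated
  -> R4 @ bar 7 tick 0 v(0, 1): A3/B3 M2 untreated
  -> R8 @ bar 7 tick 0 v(0, 1): penult M2 not 3rd/6th
  -> R7 @ bar 7 tick 2 v(1,): B3->F4 leap 6st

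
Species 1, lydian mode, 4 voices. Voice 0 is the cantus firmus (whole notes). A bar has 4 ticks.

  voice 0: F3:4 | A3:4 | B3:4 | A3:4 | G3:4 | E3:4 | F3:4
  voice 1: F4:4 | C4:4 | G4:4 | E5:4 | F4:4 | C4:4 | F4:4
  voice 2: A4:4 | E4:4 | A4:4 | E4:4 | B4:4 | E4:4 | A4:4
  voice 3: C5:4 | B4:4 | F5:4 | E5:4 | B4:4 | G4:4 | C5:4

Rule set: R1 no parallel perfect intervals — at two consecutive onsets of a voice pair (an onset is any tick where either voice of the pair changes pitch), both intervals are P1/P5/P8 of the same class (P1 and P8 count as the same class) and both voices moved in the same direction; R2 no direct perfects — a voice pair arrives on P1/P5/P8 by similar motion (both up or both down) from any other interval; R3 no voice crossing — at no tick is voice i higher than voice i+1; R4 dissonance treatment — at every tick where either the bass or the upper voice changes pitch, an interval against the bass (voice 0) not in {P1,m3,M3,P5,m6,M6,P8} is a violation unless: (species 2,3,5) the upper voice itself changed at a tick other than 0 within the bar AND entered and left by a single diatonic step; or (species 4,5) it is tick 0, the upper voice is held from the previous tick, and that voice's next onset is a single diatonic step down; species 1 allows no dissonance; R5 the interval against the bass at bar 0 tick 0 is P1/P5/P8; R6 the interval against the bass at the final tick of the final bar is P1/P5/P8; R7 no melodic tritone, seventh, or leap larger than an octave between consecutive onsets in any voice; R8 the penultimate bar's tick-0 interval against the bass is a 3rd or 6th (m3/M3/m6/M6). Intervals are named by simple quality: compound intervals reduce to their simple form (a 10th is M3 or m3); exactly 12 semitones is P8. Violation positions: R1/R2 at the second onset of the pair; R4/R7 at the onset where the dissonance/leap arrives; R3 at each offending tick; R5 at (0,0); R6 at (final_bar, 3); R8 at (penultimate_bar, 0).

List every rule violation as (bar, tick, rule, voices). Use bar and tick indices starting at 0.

bar 0: v0=F3 v1=F4 v2=A4 v3=C5 downbeat P5
bar 1: v0=A3 v1=C4 v2=E4 v3=B4 downbeat M2
bar 2: v0=B3 v1=G4 v2=A4 v3=F5 downbeat TT
bar 3: v0=A3 v1=E5 v2=E4 v3=E5 downbeat P5
bar 4: v0=G3 v1=F4 v2=B4 v3=B4 downbeat M3
bar 5: v0=E3 v1=C4 v2=E4 v3=G4 downbeat m3
bar 6: v0=F3 v1=F4 v2=A4 v3=C5 downbeat P5
  -> R5 @ bar 0 tick 0 v(0, 2): opens on M3
  -> R2 @ bar 1 tick 0 v(2, 3): A4/C5 m3 -> E4/B4 P5 similar
  -> R4 @ bar 1 tick 0 v(0, 3): A3/B4 M2 untreated
  -> R4 @ bar 2 tick 0 v(0, 2): B3/A4 m7 untreated
  -> R4 @ bar 2 tick 0 v(0, 3): B3/F5 TT untreated
  -> R7 @ bar 2 tick 0 v(3,): B4->F5 leap 6st
  -> R2 @ bar 3 tick 0 v(0, 2): B3/A4 m7 -> A3/E4 P5 similar
  -> R2 @ bar 3 tick 0 v(0, 3): B3/F5 TT -> A3/E5 P5 similar
  -> R2 @ bar 3 tick 0 v(2, 3): A4/F5 m6 -> E4/E5 P8 similar
  -> R3 @ bar 3 tick 0 v(1, 2): E5 above E4
  -> R3 @ bar 3 tick 1 v(1, 2): E5 above E4
  -> R3 @ bar 3 tick 2 v(1, 2): E5 above E4
  -> R3 @ bar 3 tick 3 v(1, 2): E5 above E4
  -> R4 @ bar 4 tick 0 v(0, 1): G3/F4 m7 untreated
  -> R7 @ bar 4 tick 0 v(1,): E5->F4 leap 11st
  -> R2 @ bar 5 tick 0 v(0, 2): G3/B4 M3 -> E3/E4 P8 similar
  -> R2 @ bar 5 tick 0 v(1, 3): F4/B4 TT -> C4/G4 P5 similar
  -> R8 @ bar 5 tick 0 v(0, 2): penult P8 not 3rd/6th
  -> R1 @ bar 6 tick 0 v(1, 3): C4/G4 P5 -> F4/C5 P5 similar
  -> R2 @ bar 6 tick 0 v(0, 1): E3/C4 m6 -> F3/F4 P8 similar
  -> R2 @ bar 6 tick 0 v(0, 3): E3/G4 m3 -> F3/C5 P5 similar
  -> R6 @ bar 6 tick 3 v(0, 2): closes on M3

(0, 0, R5, (0, 2))
(1, 0, R2, (2, 3))
(1, 0, R4, (0, 3))
(2, 0, R4, (0, 2))
(2, 0, R4, (0, 3))
(2, 0, R7, (3,))
(3, 0, R2, (0, 2))
(3, 0, R2, (0, 3))
(3, 0, R2, (2, 3))
(3, 0, R3, (1, 2))
(3, 1, R3, (1, 2))
(3, 2, R3, (1, 2))
(3, 3, R3, (1, 2))
(4, 0, R4, (0, 1))
(4, 0, R7, (1,))
(5, 0, R2, (0, 2))
(5, 0, R2, (1, 3))
(5, 0, R8, (0, 2))
(6, 0, R1, (1, 3))
(6, 0, R2, (0, 1))
(6, 0, R2, (0, 3))
(6, 3, R6, (0, 2))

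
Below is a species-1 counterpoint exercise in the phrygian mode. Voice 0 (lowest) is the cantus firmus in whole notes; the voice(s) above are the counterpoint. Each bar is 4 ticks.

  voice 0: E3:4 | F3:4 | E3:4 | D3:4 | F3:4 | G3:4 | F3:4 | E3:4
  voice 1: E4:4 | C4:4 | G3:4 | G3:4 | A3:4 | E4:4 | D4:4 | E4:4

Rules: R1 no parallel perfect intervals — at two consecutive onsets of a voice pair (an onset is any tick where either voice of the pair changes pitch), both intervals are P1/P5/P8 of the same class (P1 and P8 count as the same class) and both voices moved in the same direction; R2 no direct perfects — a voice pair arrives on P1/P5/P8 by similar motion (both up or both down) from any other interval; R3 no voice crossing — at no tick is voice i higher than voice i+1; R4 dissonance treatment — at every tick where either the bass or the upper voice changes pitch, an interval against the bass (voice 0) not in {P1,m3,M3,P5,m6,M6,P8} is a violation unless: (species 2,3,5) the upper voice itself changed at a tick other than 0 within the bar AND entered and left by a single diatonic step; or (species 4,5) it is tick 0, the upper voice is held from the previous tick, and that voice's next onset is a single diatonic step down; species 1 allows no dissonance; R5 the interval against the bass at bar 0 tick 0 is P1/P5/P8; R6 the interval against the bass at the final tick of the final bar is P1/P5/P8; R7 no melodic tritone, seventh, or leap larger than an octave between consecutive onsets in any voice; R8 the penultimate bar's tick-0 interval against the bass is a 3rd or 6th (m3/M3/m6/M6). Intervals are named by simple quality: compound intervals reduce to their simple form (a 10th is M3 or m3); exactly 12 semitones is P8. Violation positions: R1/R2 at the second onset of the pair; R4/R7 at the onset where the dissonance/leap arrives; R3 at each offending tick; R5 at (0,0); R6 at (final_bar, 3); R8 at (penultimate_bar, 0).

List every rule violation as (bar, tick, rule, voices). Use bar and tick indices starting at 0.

(3, 0, R4, (0, 1))

bar 0: v0=E3 v1=E4 downbeat P8
bar 1: v0=F3 v1=C4 downbeat P5
bar 2: v0=E3 v1=G3 downbeat m3
bar 3: v0=D3 v1=G3 downbeat P4
bar 4: v0=F3 v1=A3 downbeat M3
bar 5: v0=G3 v1=E4 downbeat M6
bar 6: v0=F3 v1=D4 downbeat M6
bar 7: v0=E3 v1=E4 downbeat P8
  -> R4 @ bar 3 tick 0 v(0, 1): D3/G3 P4 untreated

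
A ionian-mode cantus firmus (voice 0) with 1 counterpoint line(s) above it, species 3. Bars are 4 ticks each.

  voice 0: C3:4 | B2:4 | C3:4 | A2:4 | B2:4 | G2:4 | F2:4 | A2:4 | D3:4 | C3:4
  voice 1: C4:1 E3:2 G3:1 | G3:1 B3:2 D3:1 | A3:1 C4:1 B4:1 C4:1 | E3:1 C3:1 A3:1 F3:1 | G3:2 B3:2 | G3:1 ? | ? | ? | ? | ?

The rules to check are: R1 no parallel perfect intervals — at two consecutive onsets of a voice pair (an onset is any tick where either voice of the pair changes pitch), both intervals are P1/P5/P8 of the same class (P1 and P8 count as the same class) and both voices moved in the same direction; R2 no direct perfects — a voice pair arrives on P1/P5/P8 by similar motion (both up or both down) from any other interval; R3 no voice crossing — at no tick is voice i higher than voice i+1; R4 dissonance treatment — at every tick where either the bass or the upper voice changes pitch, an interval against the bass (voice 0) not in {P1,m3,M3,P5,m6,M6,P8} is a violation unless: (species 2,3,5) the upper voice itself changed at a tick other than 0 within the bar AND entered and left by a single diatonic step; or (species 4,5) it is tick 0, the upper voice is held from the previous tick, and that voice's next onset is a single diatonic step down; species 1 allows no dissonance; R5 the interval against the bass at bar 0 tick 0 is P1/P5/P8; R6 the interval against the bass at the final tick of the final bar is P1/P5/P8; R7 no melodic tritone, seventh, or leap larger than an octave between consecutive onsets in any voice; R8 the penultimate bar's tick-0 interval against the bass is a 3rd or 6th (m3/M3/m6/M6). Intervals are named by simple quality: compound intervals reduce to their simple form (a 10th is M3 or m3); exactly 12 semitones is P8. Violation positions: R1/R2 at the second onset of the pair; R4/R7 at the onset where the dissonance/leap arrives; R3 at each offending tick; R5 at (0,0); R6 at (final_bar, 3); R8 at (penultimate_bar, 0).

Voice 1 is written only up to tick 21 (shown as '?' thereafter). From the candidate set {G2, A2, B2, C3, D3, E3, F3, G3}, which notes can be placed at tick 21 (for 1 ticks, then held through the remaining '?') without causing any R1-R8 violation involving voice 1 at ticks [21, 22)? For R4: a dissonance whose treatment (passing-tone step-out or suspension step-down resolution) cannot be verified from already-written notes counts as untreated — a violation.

G2: legal
A2: violates R4,R7
B2: legal
C3: violates R4
D3: legal
E3: legal
F3: violates R4
G3: legal

{B2, D3, E3, G2, G3}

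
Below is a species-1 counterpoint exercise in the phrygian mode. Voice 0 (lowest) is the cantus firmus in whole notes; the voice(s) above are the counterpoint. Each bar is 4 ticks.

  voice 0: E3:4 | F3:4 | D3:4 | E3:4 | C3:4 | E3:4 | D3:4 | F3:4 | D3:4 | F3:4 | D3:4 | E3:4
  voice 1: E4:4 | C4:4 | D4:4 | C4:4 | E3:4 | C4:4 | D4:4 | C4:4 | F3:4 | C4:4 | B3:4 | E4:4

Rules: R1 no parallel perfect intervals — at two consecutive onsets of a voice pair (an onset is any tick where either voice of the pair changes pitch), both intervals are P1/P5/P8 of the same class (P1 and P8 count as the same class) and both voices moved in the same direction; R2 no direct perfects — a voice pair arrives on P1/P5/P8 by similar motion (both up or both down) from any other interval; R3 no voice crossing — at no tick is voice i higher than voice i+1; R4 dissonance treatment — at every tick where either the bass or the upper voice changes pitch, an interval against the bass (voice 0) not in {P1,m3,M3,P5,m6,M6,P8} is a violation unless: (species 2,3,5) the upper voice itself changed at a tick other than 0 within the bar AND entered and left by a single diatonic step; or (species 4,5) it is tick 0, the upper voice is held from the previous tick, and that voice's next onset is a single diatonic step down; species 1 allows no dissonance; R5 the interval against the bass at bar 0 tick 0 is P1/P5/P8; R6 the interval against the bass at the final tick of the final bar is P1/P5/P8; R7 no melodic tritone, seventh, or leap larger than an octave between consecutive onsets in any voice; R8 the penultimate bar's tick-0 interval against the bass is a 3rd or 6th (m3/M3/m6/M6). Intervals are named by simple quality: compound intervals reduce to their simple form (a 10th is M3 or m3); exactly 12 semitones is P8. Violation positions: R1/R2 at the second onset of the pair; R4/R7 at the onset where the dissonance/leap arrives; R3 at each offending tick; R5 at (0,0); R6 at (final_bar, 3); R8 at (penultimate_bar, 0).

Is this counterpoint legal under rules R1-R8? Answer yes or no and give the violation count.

bar 0: v0=E3 v1=E4 (P8)
bar 1: v0=F3 v1=C4 (P5)
bar 2: v0=D3 v1=D4 (P8)
bar 3: v0=E3 v1=C4 (m6)
bar 4: v0=C3 v1=E3 (M3)
bar 5: v0=E3 v1=C4 (m6)
bar 6: v0=D3 v1=D4 (P8)
bar 7: v0=F3 v1=C4 (P5)
bar 8: v0=D3 v1=F3 (m3)
bar 9: v0=F3 v1=C4 (P5)
bar 10: v0=D3 v1=B3 (M6)
bar 11: v0=E3 v1=E4 (P8)
  R2 @ bar9.0: D3/F3 m3 -> F3/C4 P5 similar
  R2 @ bar11.0: D3/B3 M6 -> E3/E4 P8 similar

No (2 violations)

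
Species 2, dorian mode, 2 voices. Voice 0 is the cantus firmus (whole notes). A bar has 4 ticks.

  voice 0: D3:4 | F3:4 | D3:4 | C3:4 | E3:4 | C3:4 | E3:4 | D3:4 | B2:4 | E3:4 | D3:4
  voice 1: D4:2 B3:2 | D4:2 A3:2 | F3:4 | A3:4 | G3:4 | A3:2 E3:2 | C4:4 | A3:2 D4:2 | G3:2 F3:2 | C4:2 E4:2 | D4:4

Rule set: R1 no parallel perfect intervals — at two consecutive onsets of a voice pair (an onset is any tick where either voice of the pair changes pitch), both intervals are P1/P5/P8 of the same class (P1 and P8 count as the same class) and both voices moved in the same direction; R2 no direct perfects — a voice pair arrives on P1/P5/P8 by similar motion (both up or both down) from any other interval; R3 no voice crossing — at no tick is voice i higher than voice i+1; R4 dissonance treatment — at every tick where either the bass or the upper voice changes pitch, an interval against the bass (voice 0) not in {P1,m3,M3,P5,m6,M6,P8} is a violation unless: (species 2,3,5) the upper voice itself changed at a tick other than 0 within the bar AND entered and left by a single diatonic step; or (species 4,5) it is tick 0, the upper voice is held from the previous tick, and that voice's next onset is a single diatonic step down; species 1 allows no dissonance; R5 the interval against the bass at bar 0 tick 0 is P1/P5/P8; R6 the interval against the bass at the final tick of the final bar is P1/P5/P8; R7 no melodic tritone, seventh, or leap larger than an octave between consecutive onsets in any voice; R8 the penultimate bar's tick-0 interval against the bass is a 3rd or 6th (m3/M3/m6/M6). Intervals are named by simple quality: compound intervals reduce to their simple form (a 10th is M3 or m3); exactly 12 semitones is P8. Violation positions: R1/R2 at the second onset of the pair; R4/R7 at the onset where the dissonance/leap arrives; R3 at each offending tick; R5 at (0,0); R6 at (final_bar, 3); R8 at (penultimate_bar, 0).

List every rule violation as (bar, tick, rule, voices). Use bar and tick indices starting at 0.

bar 0: v0=D3 v1=D4 downbeat P8
bar 1: v0=F3 v1=D4 downbeat M6
bar 2: v0=D3 v1=F3 downbeat m3
bar 3: v0=C3 v1=A3 downbeat M6
bar 4: v0=E3 v1=G3 downbeat m3
bar 5: v0=C3 v1=A3 downbeat M6
bar 6: v0=E3 v1=C4 downbeat m6
bar 7: v0=D3 v1=A3 downbeat P5
bar 8: v0=B2 v1=G3 downbeat m6
bar 9: v0=E3 v1=C4 downbeat m6
bar 10: v0=D3 v1=D4 downbeat P8
  -> R2 @ bar 7 tick 0 v(0, 1): E3/C4 m6 -> D3/A3 P5 similar
  -> R4 @ bar 8 tick 2 v(0, 1): B2/F3 TT untreated
  -> R1 @ bar 10 tick 0 v(0, 1): E3/E4 P8 -> D3/D4 P8 similar

(7, 0, R2, (0, 1))
(8, 2, R4, (0, 1))
(10, 0, R1, (0, 1))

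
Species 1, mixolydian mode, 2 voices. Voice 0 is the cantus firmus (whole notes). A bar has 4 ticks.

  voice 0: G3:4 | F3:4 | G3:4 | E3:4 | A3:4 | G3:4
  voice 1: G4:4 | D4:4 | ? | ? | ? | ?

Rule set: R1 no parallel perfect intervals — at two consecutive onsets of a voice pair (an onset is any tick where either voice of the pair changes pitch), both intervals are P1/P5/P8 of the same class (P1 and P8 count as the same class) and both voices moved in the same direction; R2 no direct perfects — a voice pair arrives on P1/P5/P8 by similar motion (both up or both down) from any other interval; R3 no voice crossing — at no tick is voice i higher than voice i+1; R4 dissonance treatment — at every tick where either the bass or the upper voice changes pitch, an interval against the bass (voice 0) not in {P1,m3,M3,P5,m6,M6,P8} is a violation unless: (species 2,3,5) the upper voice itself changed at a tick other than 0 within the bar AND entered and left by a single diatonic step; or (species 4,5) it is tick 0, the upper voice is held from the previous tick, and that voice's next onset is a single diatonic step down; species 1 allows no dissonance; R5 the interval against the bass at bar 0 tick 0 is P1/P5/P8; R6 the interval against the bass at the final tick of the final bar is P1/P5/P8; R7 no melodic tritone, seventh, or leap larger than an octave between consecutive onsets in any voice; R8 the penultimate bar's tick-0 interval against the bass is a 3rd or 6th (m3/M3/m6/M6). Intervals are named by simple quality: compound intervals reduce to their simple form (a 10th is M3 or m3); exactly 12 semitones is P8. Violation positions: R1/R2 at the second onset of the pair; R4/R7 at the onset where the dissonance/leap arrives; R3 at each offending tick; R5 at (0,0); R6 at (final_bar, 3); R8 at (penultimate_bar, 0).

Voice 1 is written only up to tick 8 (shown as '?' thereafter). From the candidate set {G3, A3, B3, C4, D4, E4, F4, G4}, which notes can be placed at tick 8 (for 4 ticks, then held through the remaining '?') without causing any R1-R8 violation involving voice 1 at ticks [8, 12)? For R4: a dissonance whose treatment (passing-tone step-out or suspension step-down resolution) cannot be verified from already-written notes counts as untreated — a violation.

G3: legal
A3: violates R4
B3: legal
C4: violates R4
D4: legal
E4: legal
F4: violates R4
G4: violates R2

{B3, D4, E4, G3}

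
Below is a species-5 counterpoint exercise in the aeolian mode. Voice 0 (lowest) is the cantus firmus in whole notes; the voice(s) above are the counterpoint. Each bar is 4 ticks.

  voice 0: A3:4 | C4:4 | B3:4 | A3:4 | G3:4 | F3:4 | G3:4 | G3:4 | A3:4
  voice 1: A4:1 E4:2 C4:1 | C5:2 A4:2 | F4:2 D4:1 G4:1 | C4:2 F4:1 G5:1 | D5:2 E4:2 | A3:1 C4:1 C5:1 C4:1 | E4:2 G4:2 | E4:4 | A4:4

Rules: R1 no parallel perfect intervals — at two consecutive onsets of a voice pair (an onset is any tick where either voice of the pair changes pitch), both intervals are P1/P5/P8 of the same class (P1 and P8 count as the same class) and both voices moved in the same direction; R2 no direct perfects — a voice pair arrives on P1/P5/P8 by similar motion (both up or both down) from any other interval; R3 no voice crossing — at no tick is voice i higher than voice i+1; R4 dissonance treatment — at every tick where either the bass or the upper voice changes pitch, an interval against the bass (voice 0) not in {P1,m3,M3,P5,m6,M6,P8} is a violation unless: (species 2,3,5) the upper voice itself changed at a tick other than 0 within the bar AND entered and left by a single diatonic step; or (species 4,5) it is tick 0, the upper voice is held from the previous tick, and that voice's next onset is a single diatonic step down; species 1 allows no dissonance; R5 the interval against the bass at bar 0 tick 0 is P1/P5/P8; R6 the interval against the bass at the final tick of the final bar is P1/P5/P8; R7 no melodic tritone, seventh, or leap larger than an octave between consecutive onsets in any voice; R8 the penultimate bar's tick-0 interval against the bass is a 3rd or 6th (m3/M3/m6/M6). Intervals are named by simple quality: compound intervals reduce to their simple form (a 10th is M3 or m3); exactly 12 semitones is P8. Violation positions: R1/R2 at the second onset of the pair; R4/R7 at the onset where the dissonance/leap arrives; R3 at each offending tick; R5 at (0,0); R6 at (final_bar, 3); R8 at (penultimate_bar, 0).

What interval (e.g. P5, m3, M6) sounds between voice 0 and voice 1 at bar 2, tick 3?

voice 0=B3 voice 1=G4 -> m6

m6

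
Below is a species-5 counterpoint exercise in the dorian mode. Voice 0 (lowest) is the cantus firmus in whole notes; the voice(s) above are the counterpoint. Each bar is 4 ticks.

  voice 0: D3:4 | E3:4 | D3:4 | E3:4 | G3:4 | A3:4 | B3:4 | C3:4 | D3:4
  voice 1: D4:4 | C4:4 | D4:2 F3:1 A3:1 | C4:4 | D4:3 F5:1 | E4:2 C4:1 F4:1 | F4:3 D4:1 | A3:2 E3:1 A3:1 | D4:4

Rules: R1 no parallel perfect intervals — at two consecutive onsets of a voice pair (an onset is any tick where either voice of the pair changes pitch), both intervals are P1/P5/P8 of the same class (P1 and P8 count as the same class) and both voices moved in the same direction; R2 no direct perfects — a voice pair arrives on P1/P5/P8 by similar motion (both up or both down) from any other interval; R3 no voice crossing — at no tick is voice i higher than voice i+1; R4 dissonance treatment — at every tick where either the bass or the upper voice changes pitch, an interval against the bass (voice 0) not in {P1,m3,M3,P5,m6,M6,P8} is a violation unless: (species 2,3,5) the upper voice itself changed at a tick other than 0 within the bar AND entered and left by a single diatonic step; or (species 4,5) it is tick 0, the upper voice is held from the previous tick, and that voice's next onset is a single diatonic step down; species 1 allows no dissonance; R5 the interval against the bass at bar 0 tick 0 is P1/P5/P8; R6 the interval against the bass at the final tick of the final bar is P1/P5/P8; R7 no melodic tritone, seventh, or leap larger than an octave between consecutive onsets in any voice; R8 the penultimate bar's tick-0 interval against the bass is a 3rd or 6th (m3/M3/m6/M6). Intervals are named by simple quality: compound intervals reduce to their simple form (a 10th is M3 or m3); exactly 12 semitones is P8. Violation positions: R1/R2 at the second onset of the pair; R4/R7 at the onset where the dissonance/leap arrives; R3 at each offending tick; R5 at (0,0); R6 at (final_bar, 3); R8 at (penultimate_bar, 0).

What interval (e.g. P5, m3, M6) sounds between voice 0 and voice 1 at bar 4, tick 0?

voice 0=G3 voice 1=D4 -> P5

P5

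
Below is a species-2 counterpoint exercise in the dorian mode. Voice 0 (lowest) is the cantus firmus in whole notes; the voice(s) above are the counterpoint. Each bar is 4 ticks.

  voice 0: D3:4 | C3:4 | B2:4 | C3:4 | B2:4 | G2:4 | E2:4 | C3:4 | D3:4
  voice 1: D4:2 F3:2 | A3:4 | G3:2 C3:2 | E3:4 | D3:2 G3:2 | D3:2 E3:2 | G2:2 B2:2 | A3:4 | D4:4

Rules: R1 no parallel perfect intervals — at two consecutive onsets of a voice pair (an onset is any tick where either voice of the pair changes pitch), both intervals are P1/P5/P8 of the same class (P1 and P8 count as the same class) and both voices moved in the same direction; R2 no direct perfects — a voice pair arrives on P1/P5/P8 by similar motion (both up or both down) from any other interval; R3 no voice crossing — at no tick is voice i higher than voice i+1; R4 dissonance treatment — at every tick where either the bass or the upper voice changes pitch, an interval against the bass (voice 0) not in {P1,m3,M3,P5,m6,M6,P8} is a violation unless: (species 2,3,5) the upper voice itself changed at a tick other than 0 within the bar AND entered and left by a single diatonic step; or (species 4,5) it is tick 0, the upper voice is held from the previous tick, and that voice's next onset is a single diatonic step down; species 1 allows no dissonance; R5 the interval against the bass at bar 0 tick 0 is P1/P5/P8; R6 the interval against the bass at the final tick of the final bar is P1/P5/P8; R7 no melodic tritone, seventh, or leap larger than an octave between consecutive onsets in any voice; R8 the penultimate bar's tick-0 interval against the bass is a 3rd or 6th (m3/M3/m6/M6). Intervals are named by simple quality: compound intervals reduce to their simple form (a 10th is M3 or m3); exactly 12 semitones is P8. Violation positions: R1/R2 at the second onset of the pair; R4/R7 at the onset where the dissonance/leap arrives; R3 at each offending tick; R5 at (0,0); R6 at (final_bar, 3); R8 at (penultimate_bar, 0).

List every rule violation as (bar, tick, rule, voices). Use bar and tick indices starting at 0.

bar 0: v0=D3 v1=D4 downbeat P8
bar 1: v0=C3 v1=A3 downbeat M6
bar 2: v0=B2 v1=G3 downbeat m6
bar 3: v0=C3 v1=E3 downbeat M3
bar 4: v0=B2 v1=D3 downbeat m3
bar 5: v0=G2 v1=D3 downbeat P5
bar 6: v0=E2 v1=G2 downbeat m3
bar 7: v0=C3 v1=A3 downbeat M6
bar 8: v0=D3 v1=D4 downbeat P8
  -> R4 @ bar 2 tick 2 v(0, 1): B2/C3 m2 untreated
  -> R2 @ bar 5 tick 0 v(0, 1): B2/G3 m6 -> G2/D3 P5 similar
  -> R7 @ bar 7 tick 0 v(1,): B2->A3 leap 10st
  -> R2 @ bar 8 tick 0 v(0, 1): C3/A3 M6 -> D3/D4 P8 similar

(2, 2, R4, (0, 1))
(5, 0, R2, (0, 1))
(7, 0, R7, (1,))
(8, 0, R2, (0, 1))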